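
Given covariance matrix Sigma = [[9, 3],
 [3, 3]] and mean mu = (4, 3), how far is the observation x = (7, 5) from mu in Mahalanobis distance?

Step 1 — centre the observation: (x - mu) = (3, 2).

Step 2 — invert Sigma. det(Sigma) = 9·3 - (3)² = 18.
  Sigma^{-1} = (1/det) · [[d, -b], [-b, a]] = [[0.1667, -0.1667],
 [-0.1667, 0.5]].

Step 3 — form the quadratic (x - mu)^T · Sigma^{-1} · (x - mu):
  Sigma^{-1} · (x - mu) = (0.1667, 0.5).
  (x - mu)^T · [Sigma^{-1} · (x - mu)] = (3)·(0.1667) + (2)·(0.5) = 1.5.

Step 4 — take square root: d = √(1.5) ≈ 1.2247.

d(x, mu) = √(1.5) ≈ 1.2247


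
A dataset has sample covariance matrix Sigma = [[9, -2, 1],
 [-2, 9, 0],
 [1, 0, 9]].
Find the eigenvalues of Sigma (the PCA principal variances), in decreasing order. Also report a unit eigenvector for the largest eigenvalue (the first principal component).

Step 1 — characteristic polynomial p(λ) = det(λI - Sigma) = λ³ - tr·λ² + c_1·λ - det, where tr = trace, c_1 = sum of the principal 2×2 minors, det = det(Sigma):
  tr = 9 + 9 + 9 = 27,
  c_1 = (9·9 - (-2)²) + (9·9 - (1)²) + (9·9 - (0)²) = 77 + 80 + 81 = 238,
  det = 9·(9·9 - (0)²) - (-2)·((-2)·9 - (0)·(1)) + (1)·((-2)·(0) - 9·(1)) = 9·(81) - (-2)·(-18) + (1)·(-9) = 684.
  So p(λ) = λ³ - 27λ² + 238λ - 684.
Step 2 — look for an integer root (rational root theorem: any rational root is an integer divisor of 684). Testing λ = 9:
  p(9) = 729 - 2187 + 2142 - 684 = 0  ✓
  Dividing out (λ - 9): p(λ) = (λ - 9)(λ² - 18λ + 76).
Step 3 — remaining eigenvalues from the quadratic λ² - 18λ + 76 = 0:
  Δ = 18² - 4·76 = 324 - 304 = 20,  λ = (18 ± √20)/2 = (18 ± 4.4721)/2 ≈ 11.2361 or 6.7639.
  Sorted: λ_1 = 11.2361,  λ_2 = 9,  λ_3 = 6.7639  (check: sum = 27 = tr ✓).

Step 4 — unit eigenvector for λ_1 ≈ 11.2361: v spans the null space of (Sigma - λ_1 I), whose rows are
  r_1 = (-2.2361, -2, 1),  r_2 = (-2, -2.2361, 0),  r_3 = (1, 0, -2.2361).
  v is orthogonal to every row, so take v ∝ r_1 × r_2 = ((-2)·(0) - (1)·(-2.2361), (1)·(-2) - (-2.2361)·(0), (-2.2361)·(-2.2361) - (-2)·(-2)) ≈ (2.2361, -2, 1).
  Let u = (2.2361, -2, 1).
  ||u|| = √((2.2361)² + (-2)² + (1)²) = √(10) ≈ 3.1623,  v_1 = u/||u|| ≈ (0.7071, -0.6325, 0.3162) (||v_1|| = 1).

λ_1 = 11.2361,  λ_2 = 9,  λ_3 = 6.7639;  v_1 ≈ (0.7071, -0.6325, 0.3162)


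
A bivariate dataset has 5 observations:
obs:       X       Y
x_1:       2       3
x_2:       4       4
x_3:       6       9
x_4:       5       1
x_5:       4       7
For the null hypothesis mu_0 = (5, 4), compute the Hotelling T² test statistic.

Step 1 — sample mean vector:
  mean(X) = (2 + 4 + 6 + 5 + 4) / 5 = 21/5 = 4.2
  mean(Y) = (3 + 4 + 9 + 1 + 7) / 5 = 24/5 = 4.8
  x̄ = (4.2, 4.8),  deviation x̄ - mu_0 = (4.2, 4.8) - (5, 4) = (-0.8, 0.8).

Step 2 — sample covariance matrix, S[i,j] = (1/(n-1)) · Σ_k (x_{k,i} - mean_i) · (x_{k,j} - mean_j), divisor n-1 = 4:
  S[X,X] = ((-2.2)·(-2.2) + (-0.2)·(-0.2) + (1.8)·(1.8) + (0.8)·(0.8) + (-0.2)·(-0.2)) / 4 = 8.8/4 = 2.2
  S[X,Y] = ((-2.2)·(-1.8) + (-0.2)·(-0.8) + (1.8)·(4.2) + (0.8)·(-3.8) + (-0.2)·(2.2)) / 4 = 8.2/4 = 2.05
  S[Y,Y] = ((-1.8)·(-1.8) + (-0.8)·(-0.8) + (4.2)·(4.2) + (-3.8)·(-3.8) + (2.2)·(2.2)) / 4 = 40.8/4 = 10.2
  S = [[2.2, 2.05],
 [2.05, 10.2]].

Step 3 — invert S. det(S) = 2.2·10.2 - (2.05)² = 18.2375.
  S^{-1} = (1/det) · [[d, -b], [-b, a]] = [[0.5593, -0.1124],
 [-0.1124, 0.1206]].

Step 4 — quadratic form (x̄ - mu_0)^T · S^{-1} · (x̄ - mu_0):
  S^{-1} · (x̄ - mu_0) = (-0.5374, 0.1864),
  (x̄ - mu_0)^T · [...] = (-0.8)·(-0.5374) + (0.8)·(0.1864) = 0.579.

Step 5 — scale by n: T² = 5 · 0.579 = 2.8951.

T² ≈ 2.8951


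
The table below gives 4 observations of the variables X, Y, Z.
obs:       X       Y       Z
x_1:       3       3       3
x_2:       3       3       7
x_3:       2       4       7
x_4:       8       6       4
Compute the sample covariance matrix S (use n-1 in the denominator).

Step 1 — column means:
  mean(X) = (3 + 3 + 2 + 8) / 4 = 16/4 = 4
  mean(Y) = (3 + 3 + 4 + 6) / 4 = 16/4 = 4
  mean(Z) = (3 + 7 + 7 + 4) / 4 = 21/4 = 5.25

Step 2 — sample covariance S[i,j] = (1/(n-1)) · Σ_k (x_{k,i} - mean_i) · (x_{k,j} - mean_j), with n-1 = 3.
  S[X,X] = ((-1)·(-1) + (-1)·(-1) + (-2)·(-2) + (4)·(4)) / 3 = 22/3 = 7.3333
  S[X,Y] = ((-1)·(-1) + (-1)·(-1) + (-2)·(0) + (4)·(2)) / 3 = 10/3 = 3.3333
  S[X,Z] = ((-1)·(-2.25) + (-1)·(1.75) + (-2)·(1.75) + (4)·(-1.25)) / 3 = -8/3 = -2.6667
  S[Y,Y] = ((-1)·(-1) + (-1)·(-1) + (0)·(0) + (2)·(2)) / 3 = 6/3 = 2
  S[Y,Z] = ((-1)·(-2.25) + (-1)·(1.75) + (0)·(1.75) + (2)·(-1.25)) / 3 = -2/3 = -0.6667
  S[Z,Z] = ((-2.25)·(-2.25) + (1.75)·(1.75) + (1.75)·(1.75) + (-1.25)·(-1.25)) / 3 = 12.75/3 = 4.25

S is symmetric (S[j,i] = S[i,j]). Assembling:

S = [[7.3333, 3.3333, -2.6667],
 [3.3333, 2, -0.6667],
 [-2.6667, -0.6667, 4.25]]


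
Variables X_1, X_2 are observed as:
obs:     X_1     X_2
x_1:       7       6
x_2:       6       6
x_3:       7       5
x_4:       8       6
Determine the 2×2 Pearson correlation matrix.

Step 1 — column means:
  mean(X_1) = (7 + 6 + 7 + 8) / 4 = 28/4 = 7
  mean(X_2) = (6 + 6 + 5 + 6) / 4 = 23/4 = 5.75

Step 2 — sample variances and covariances s[i,j] = (1/(n-1)) · Σ_k (x_{k,i} - mean_i) · (x_{k,j} - mean_j), with n-1 = 3:
  s[X_1,X_1] = ((0)·(0) + (-1)·(-1) + (0)·(0) + (1)·(1)) / 3 = 2/3 = 0.6667
  s[X_1,X_2] = ((0)·(0.25) + (-1)·(0.25) + (0)·(-0.75) + (1)·(0.25)) / 3 = 0/3 = 0
  s[X_2,X_2] = ((0.25)·(0.25) + (0.25)·(0.25) + (-0.75)·(-0.75) + (0.25)·(0.25)) / 3 = 0.75/3 = 0.25
  Sample standard deviations s_i = √(s[i,i]):
  s(X_1) = √(0.6667) = 0.8165
  s(X_2) = √(0.25) = 0.5

Step 3 — r_{ij} = s_{ij} / (s_i · s_j):
  r[X_1,X_1] = 1 (diagonal).
  r[X_1,X_2] = 0 / (0.8165 · 0.5) = 0 / 0.4082 = 0
  r[X_2,X_2] = 1 (diagonal).

R is symmetric with unit diagonal. Assembling:

R = [[1, 0],
 [0, 1]]


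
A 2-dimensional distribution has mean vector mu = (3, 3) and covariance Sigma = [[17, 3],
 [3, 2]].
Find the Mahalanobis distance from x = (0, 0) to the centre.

Step 1 — centre the observation: (x - mu) = (-3, -3).

Step 2 — invert Sigma. det(Sigma) = 17·2 - (3)² = 25.
  Sigma^{-1} = (1/det) · [[d, -b], [-b, a]] = [[0.08, -0.12],
 [-0.12, 0.68]].

Step 3 — form the quadratic (x - mu)^T · Sigma^{-1} · (x - mu):
  Sigma^{-1} · (x - mu) = (0.12, -1.68).
  (x - mu)^T · [Sigma^{-1} · (x - mu)] = (-3)·(0.12) + (-3)·(-1.68) = 4.68.

Step 4 — take square root: d = √(4.68) ≈ 2.1633.

d(x, mu) = √(4.68) ≈ 2.1633


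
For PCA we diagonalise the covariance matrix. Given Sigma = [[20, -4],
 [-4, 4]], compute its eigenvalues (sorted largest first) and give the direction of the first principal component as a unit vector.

Step 1 — characteristic polynomial of 2×2 Sigma:
  det(Sigma - λI) = λ² - trace · λ + det = 0.
  trace = 20 + 4 = 24, det = 20·4 - (-4)² = 64.
Step 2 — discriminant:
  Δ = trace² - 4·det = 576 - 256 = 320.
Step 3 — eigenvalues:
  λ = (trace ± √Δ)/2 = (24 ± 17.8885)/2,
  λ_1 = 20.9443,  λ_2 = 3.0557.

Step 4 — unit eigenvector for λ_1: solve (Sigma - λ_1 I)v = 0. First row:
  (20 - 20.9443)·v_x + (-4)·v_y = 0, i.e. (-0.9443)·v_x + (-4)·v_y = 0,
  so v ∝ (b, λ_1 - a) = (-4, 0.9443); multiply by -1 so the first entry is positive: u = (4, -0.9443).
  ||u|| = √((4)² + (-0.9443)²) = √(16.8916) ≈ 4.1099,
  v_1 = u/||u|| ≈ (0.9732, -0.2298) (||v_1|| = 1).

λ_1 = 20.9443,  λ_2 = 3.0557;  v_1 ≈ (0.9732, -0.2298)


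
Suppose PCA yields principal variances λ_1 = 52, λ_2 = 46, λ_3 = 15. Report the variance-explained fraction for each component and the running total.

Step 1 — total variance = trace(Sigma) = Σ λ_i = 52 + 46 + 15 = 113.

Step 2 — fraction explained by component i = λ_i / Σ λ:
  PC1: 52/113 = 0.4602
  PC2: 46/113 = 0.4071
  PC3: 15/113 = 0.1327

Step 3 — cumulative fraction after k components = (λ_1 + ... + λ_k) / Σ λ:
  k = 1: 52/113 = 0.4602
  k = 2: (52 + 46)/113 = 98/113 = 0.8673
  k = 3: (52 + 46 + 15)/113 = 113/113 = 1

Summary (fraction, with percent):

explained: PC1 0.4602 (46.02%), PC2 0.4071 (40.71%), PC3 0.1327 (13.27%);  cumulative: 0.4602, 0.8673, 1


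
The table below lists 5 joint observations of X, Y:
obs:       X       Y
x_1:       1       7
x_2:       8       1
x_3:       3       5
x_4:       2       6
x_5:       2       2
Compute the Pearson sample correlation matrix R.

Step 1 — column means:
  mean(X) = (1 + 8 + 3 + 2 + 2) / 5 = 16/5 = 3.2
  mean(Y) = (7 + 1 + 5 + 6 + 2) / 5 = 21/5 = 4.2

Step 2 — sample variances and covariances s[i,j] = (1/(n-1)) · Σ_k (x_{k,i} - mean_i) · (x_{k,j} - mean_j), with n-1 = 4:
  s[X,X] = ((-2.2)·(-2.2) + (4.8)·(4.8) + (-0.2)·(-0.2) + (-1.2)·(-1.2) + (-1.2)·(-1.2)) / 4 = 30.8/4 = 7.7
  s[X,Y] = ((-2.2)·(2.8) + (4.8)·(-3.2) + (-0.2)·(0.8) + (-1.2)·(1.8) + (-1.2)·(-2.2)) / 4 = -21.2/4 = -5.3
  s[Y,Y] = ((2.8)·(2.8) + (-3.2)·(-3.2) + (0.8)·(0.8) + (1.8)·(1.8) + (-2.2)·(-2.2)) / 4 = 26.8/4 = 6.7
  Sample standard deviations s_i = √(s[i,i]):
  s(X) = √(7.7) = 2.7749
  s(Y) = √(6.7) = 2.5884

Step 3 — r_{ij} = s_{ij} / (s_i · s_j):
  r[X,X] = 1 (diagonal).
  r[X,Y] = -5.3 / (2.7749 · 2.5884) = -5.3 / 7.1826 = -0.7379
  r[Y,Y] = 1 (diagonal).

R is symmetric with unit diagonal. Assembling:

R = [[1, -0.7379],
 [-0.7379, 1]]


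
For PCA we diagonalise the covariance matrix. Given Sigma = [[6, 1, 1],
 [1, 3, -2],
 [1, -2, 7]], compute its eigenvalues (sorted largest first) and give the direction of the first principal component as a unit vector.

Step 1 — characteristic polynomial p(λ) = det(λI - Sigma) = λ³ - tr·λ² + c_1·λ - det, where tr = trace, c_1 = sum of the principal 2×2 minors, det = det(Sigma):
  tr = 6 + 3 + 7 = 16,
  c_1 = (6·3 - (1)²) + (6·7 - (1)²) + (3·7 - (-2)²) = 17 + 41 + 17 = 75,
  det = 6·(3·7 - (-2)²) - (1)·((1)·7 - (-2)·(1)) + (1)·((1)·(-2) - 3·(1)) = 6·(17) - (1)·(9) + (1)·(-5) = 88.
  So p(λ) = λ³ - 16λ² + 75λ - 88.
Step 2 — look for an integer root (rational root theorem: any rational root is an integer divisor of 88). Testing λ = 8:
  p(8) = 512 - 1024 + 600 - 88 = 0  ✓
  Dividing out (λ - 8): p(λ) = (λ - 8)(λ² - 8λ + 11).
Step 3 — remaining eigenvalues from the quadratic λ² - 8λ + 11 = 0:
  Δ = 8² - 4·11 = 64 - 44 = 20,  λ = (8 ± √20)/2 = (8 ± 4.4721)/2 ≈ 6.2361 or 1.7639.
  Sorted: λ_1 = 8,  λ_2 = 6.2361,  λ_3 = 1.7639  (check: sum = 16 = tr ✓).

Step 4 — unit eigenvector for λ_1 = 8: v spans the null space of (Sigma - λ_1 I), whose rows are
  r_1 = (-2, 1, 1),  r_2 = (1, -5, -2),  r_3 = (1, -2, -1).
  v is orthogonal to every row, so take v ∝ r_1 × r_2 = ((1)·(-2) - (1)·(-5), (1)·(1) - (-2)·(-2), (-2)·(-5) - (1)·(1)) = (3, -3, 9).
  Rescale (divide by 3): u = (1, -1, 3).
  ||u|| = √((1)² + (-1)² + (3)²) = √(11) ≈ 3.3166,  v_1 = u/||u|| ≈ (0.3015, -0.3015, 0.9045) (||v_1|| = 1).

λ_1 = 8,  λ_2 = 6.2361,  λ_3 = 1.7639;  v_1 ≈ (0.3015, -0.3015, 0.9045)


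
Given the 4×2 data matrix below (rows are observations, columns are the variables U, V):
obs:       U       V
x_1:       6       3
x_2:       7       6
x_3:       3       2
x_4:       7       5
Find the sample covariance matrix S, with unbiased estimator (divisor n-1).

Step 1 — column means:
  mean(U) = (6 + 7 + 3 + 7) / 4 = 23/4 = 5.75
  mean(V) = (3 + 6 + 2 + 5) / 4 = 16/4 = 4

Step 2 — sample covariance S[i,j] = (1/(n-1)) · Σ_k (x_{k,i} - mean_i) · (x_{k,j} - mean_j), with n-1 = 3.
  S[U,U] = ((0.25)·(0.25) + (1.25)·(1.25) + (-2.75)·(-2.75) + (1.25)·(1.25)) / 3 = 10.75/3 = 3.5833
  S[U,V] = ((0.25)·(-1) + (1.25)·(2) + (-2.75)·(-2) + (1.25)·(1)) / 3 = 9/3 = 3
  S[V,V] = ((-1)·(-1) + (2)·(2) + (-2)·(-2) + (1)·(1)) / 3 = 10/3 = 3.3333

S is symmetric (S[j,i] = S[i,j]). Assembling:

S = [[3.5833, 3],
 [3, 3.3333]]


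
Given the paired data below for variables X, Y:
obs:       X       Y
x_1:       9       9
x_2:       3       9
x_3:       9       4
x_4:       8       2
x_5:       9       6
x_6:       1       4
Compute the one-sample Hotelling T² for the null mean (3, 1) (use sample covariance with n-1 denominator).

Step 1 — sample mean vector:
  mean(X) = (9 + 3 + 9 + 8 + 9 + 1) / 6 = 39/6 = 6.5
  mean(Y) = (9 + 9 + 4 + 2 + 6 + 4) / 6 = 34/6 = 5.6667
  x̄ = (6.5, 5.6667),  deviation x̄ - mu_0 = (6.5, 5.6667) - (3, 1) = (3.5, 4.6667).

Step 2 — sample covariance matrix, S[i,j] = (1/(n-1)) · Σ_k (x_{k,i} - mean_i) · (x_{k,j} - mean_j), divisor n-1 = 5:
  S[X,X] = ((2.5)·(2.5) + (-3.5)·(-3.5) + (2.5)·(2.5) + (1.5)·(1.5) + (2.5)·(2.5) + (-5.5)·(-5.5)) / 5 = 63.5/5 = 12.7
  S[X,Y] = ((2.5)·(3.3333) + (-3.5)·(3.3333) + (2.5)·(-1.6667) + (1.5)·(-3.6667) + (2.5)·(0.3333) + (-5.5)·(-1.6667)) / 5 = -3/5 = -0.6
  S[Y,Y] = ((3.3333)·(3.3333) + (3.3333)·(3.3333) + (-1.6667)·(-1.6667) + (-3.6667)·(-3.6667) + (0.3333)·(0.3333) + (-1.6667)·(-1.6667)) / 5 = 41.3333/5 = 8.2667
  S = [[12.7, -0.6],
 [-0.6, 8.2667]].

Step 3 — invert S. det(S) = 12.7·8.2667 - (-0.6)² = 104.6267.
  S^{-1} = (1/det) · [[d, -b], [-b, a]] = [[0.079, 0.0057],
 [0.0057, 0.1214]].

Step 4 — quadratic form (x̄ - mu_0)^T · S^{-1} · (x̄ - mu_0):
  S^{-1} · (x̄ - mu_0) = (0.3033, 0.5865),
  (x̄ - mu_0)^T · [...] = (3.5)·(0.3033) + (4.6667)·(0.5865) = 3.7987.

Step 5 — scale by n: T² = 6 · 3.7987 = 22.7921.

T² ≈ 22.7921


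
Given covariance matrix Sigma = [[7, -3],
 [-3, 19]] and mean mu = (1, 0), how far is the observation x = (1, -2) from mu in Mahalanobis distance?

Step 1 — centre the observation: (x - mu) = (0, -2).

Step 2 — invert Sigma. det(Sigma) = 7·19 - (-3)² = 124.
  Sigma^{-1} = (1/det) · [[d, -b], [-b, a]] = [[0.1532, 0.0242],
 [0.0242, 0.0565]].

Step 3 — form the quadratic (x - mu)^T · Sigma^{-1} · (x - mu):
  Sigma^{-1} · (x - mu) = (-0.0484, -0.1129).
  (x - mu)^T · [Sigma^{-1} · (x - mu)] = (0)·(-0.0484) + (-2)·(-0.1129) = 0.2258.

Step 4 — take square root: d = √(0.2258) ≈ 0.4752.

d(x, mu) = √(0.2258) ≈ 0.4752


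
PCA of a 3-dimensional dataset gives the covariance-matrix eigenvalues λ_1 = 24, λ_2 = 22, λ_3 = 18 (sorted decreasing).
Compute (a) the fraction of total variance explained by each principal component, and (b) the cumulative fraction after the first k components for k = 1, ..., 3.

Step 1 — total variance = trace(Sigma) = Σ λ_i = 24 + 22 + 18 = 64.

Step 2 — fraction explained by component i = λ_i / Σ λ:
  PC1: 24/64 = 0.375
  PC2: 22/64 = 0.3438
  PC3: 18/64 = 0.2812

Step 3 — cumulative fraction after k components = (λ_1 + ... + λ_k) / Σ λ:
  k = 1: 24/64 = 0.375
  k = 2: (24 + 22)/64 = 46/64 = 0.7188
  k = 3: (24 + 22 + 18)/64 = 64/64 = 1

Summary (fraction, with percent):

explained: PC1 0.375 (37.5%), PC2 0.3438 (34.38%), PC3 0.2812 (28.12%);  cumulative: 0.375, 0.7188, 1


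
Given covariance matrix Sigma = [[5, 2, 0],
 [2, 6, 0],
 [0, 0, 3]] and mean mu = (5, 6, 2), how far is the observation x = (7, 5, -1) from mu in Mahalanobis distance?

Step 1 — centre the observation: (x - mu) = (2, -1, -3).

Step 2 — invert Sigma (cofactor / det for 3×3, or solve directly):
  Sigma^{-1} = [[0.2308, -0.0769, 0],
 [-0.0769, 0.1923, 0],
 [0, 0, 0.3333]].

Step 3 — form the quadratic (x - mu)^T · Sigma^{-1} · (x - mu):
  Sigma^{-1} · (x - mu) = (0.5385, -0.3462, -1).
  (x - mu)^T · [Sigma^{-1} · (x - mu)] = (2)·(0.5385) + (-1)·(-0.3462) + (-3)·(-1) = 4.4231.

Step 4 — take square root: d = √(4.4231) ≈ 2.1031.

d(x, mu) = √(4.4231) ≈ 2.1031


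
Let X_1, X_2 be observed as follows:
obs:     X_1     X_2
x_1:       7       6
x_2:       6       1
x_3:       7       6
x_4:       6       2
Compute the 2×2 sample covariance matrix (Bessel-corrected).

Step 1 — column means:
  mean(X_1) = (7 + 6 + 7 + 6) / 4 = 26/4 = 6.5
  mean(X_2) = (6 + 1 + 6 + 2) / 4 = 15/4 = 3.75

Step 2 — sample covariance S[i,j] = (1/(n-1)) · Σ_k (x_{k,i} - mean_i) · (x_{k,j} - mean_j), with n-1 = 3.
  S[X_1,X_1] = ((0.5)·(0.5) + (-0.5)·(-0.5) + (0.5)·(0.5) + (-0.5)·(-0.5)) / 3 = 1/3 = 0.3333
  S[X_1,X_2] = ((0.5)·(2.25) + (-0.5)·(-2.75) + (0.5)·(2.25) + (-0.5)·(-1.75)) / 3 = 4.5/3 = 1.5
  S[X_2,X_2] = ((2.25)·(2.25) + (-2.75)·(-2.75) + (2.25)·(2.25) + (-1.75)·(-1.75)) / 3 = 20.75/3 = 6.9167

S is symmetric (S[j,i] = S[i,j]). Assembling:

S = [[0.3333, 1.5],
 [1.5, 6.9167]]


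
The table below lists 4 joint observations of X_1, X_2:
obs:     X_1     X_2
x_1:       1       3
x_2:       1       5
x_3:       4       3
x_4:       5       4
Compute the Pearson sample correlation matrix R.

Step 1 — column means:
  mean(X_1) = (1 + 1 + 4 + 5) / 4 = 11/4 = 2.75
  mean(X_2) = (3 + 5 + 3 + 4) / 4 = 15/4 = 3.75

Step 2 — sample variances and covariances s[i,j] = (1/(n-1)) · Σ_k (x_{k,i} - mean_i) · (x_{k,j} - mean_j), with n-1 = 3:
  s[X_1,X_1] = ((-1.75)·(-1.75) + (-1.75)·(-1.75) + (1.25)·(1.25) + (2.25)·(2.25)) / 3 = 12.75/3 = 4.25
  s[X_1,X_2] = ((-1.75)·(-0.75) + (-1.75)·(1.25) + (1.25)·(-0.75) + (2.25)·(0.25)) / 3 = -1.25/3 = -0.4167
  s[X_2,X_2] = ((-0.75)·(-0.75) + (1.25)·(1.25) + (-0.75)·(-0.75) + (0.25)·(0.25)) / 3 = 2.75/3 = 0.9167
  Sample standard deviations s_i = √(s[i,i]):
  s(X_1) = √(4.25) = 2.0616
  s(X_2) = √(0.9167) = 0.9574

Step 3 — r_{ij} = s_{ij} / (s_i · s_j):
  r[X_1,X_1] = 1 (diagonal).
  r[X_1,X_2] = -0.4167 / (2.0616 · 0.9574) = -0.4167 / 1.9738 = -0.2111
  r[X_2,X_2] = 1 (diagonal).

R is symmetric with unit diagonal. Assembling:

R = [[1, -0.2111],
 [-0.2111, 1]]


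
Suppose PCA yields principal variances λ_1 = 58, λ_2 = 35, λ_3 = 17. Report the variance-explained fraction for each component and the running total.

Step 1 — total variance = trace(Sigma) = Σ λ_i = 58 + 35 + 17 = 110.

Step 2 — fraction explained by component i = λ_i / Σ λ:
  PC1: 58/110 = 0.5273
  PC2: 35/110 = 0.3182
  PC3: 17/110 = 0.1545

Step 3 — cumulative fraction after k components = (λ_1 + ... + λ_k) / Σ λ:
  k = 1: 58/110 = 0.5273
  k = 2: (58 + 35)/110 = 93/110 = 0.8455
  k = 3: (58 + 35 + 17)/110 = 110/110 = 1

Summary (fraction, with percent):

explained: PC1 0.5273 (52.73%), PC2 0.3182 (31.82%), PC3 0.1545 (15.45%);  cumulative: 0.5273, 0.8455, 1


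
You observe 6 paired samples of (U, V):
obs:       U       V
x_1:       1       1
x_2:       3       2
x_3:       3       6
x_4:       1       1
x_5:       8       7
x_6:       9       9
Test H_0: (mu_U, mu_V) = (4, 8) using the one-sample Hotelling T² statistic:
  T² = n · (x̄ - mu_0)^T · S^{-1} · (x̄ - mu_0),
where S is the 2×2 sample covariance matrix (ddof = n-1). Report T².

Step 1 — sample mean vector:
  mean(U) = (1 + 3 + 3 + 1 + 8 + 9) / 6 = 25/6 = 4.1667
  mean(V) = (1 + 2 + 6 + 1 + 7 + 9) / 6 = 26/6 = 4.3333
  x̄ = (4.1667, 4.3333),  deviation x̄ - mu_0 = (4.1667, 4.3333) - (4, 8) = (0.1667, -3.6667).

Step 2 — sample covariance matrix, S[i,j] = (1/(n-1)) · Σ_k (x_{k,i} - mean_i) · (x_{k,j} - mean_j), divisor n-1 = 5:
  S[U,U] = ((-3.1667)·(-3.1667) + (-1.1667)·(-1.1667) + (-1.1667)·(-1.1667) + (-3.1667)·(-3.1667) + (3.8333)·(3.8333) + (4.8333)·(4.8333)) / 5 = 60.8333/5 = 12.1667
  S[U,V] = ((-3.1667)·(-3.3333) + (-1.1667)·(-2.3333) + (-1.1667)·(1.6667) + (-3.1667)·(-3.3333) + (3.8333)·(2.6667) + (4.8333)·(4.6667)) / 5 = 54.6667/5 = 10.9333
  S[V,V] = ((-3.3333)·(-3.3333) + (-2.3333)·(-2.3333) + (1.6667)·(1.6667) + (-3.3333)·(-3.3333) + (2.6667)·(2.6667) + (4.6667)·(4.6667)) / 5 = 59.3333/5 = 11.8667
  S = [[12.1667, 10.9333],
 [10.9333, 11.8667]].

Step 3 — invert S. det(S) = 12.1667·11.8667 - (10.9333)² = 24.84.
  S^{-1} = (1/det) · [[d, -b], [-b, a]] = [[0.4777, -0.4402],
 [-0.4402, 0.4898]].

Step 4 — quadratic form (x̄ - mu_0)^T · S^{-1} · (x̄ - mu_0):
  S^{-1} · (x̄ - mu_0) = (1.6935, -1.8693),
  (x̄ - mu_0)^T · [...] = (0.1667)·(1.6935) + (-3.6667)·(-1.8693) = 7.1363.

Step 5 — scale by n: T² = 6 · 7.1363 = 42.818.

T² ≈ 42.818


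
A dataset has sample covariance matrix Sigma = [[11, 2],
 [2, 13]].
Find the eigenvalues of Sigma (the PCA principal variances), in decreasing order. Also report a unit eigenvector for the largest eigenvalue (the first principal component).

Step 1 — characteristic polynomial of 2×2 Sigma:
  det(Sigma - λI) = λ² - trace · λ + det = 0.
  trace = 11 + 13 = 24, det = 11·13 - (2)² = 139.
Step 2 — discriminant:
  Δ = trace² - 4·det = 576 - 556 = 20.
Step 3 — eigenvalues:
  λ = (trace ± √Δ)/2 = (24 ± 4.4721)/2,
  λ_1 = 14.2361,  λ_2 = 9.7639.

Step 4 — unit eigenvector for λ_1: solve (Sigma - λ_1 I)v = 0. First row:
  (11 - 14.2361)·v_x + (2)·v_y = 0, i.e. (-3.2361)·v_x + (2)·v_y = 0,
  so v ∝ (b, λ_1 - a) = (2, 3.2361) = u.
  ||u|| = √((2)² + (3.2361)²) = √(14.4721) ≈ 3.8042,
  v_1 = u/||u|| ≈ (0.5257, 0.8507) (||v_1|| = 1).

λ_1 = 14.2361,  λ_2 = 9.7639;  v_1 ≈ (0.5257, 0.8507)


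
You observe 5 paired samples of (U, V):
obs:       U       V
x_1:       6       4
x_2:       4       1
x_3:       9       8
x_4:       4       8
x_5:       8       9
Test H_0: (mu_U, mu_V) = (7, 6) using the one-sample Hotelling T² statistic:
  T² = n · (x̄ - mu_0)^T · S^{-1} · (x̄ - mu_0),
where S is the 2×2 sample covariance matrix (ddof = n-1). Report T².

Step 1 — sample mean vector:
  mean(U) = (6 + 4 + 9 + 4 + 8) / 5 = 31/5 = 6.2
  mean(V) = (4 + 1 + 8 + 8 + 9) / 5 = 30/5 = 6
  x̄ = (6.2, 6),  deviation x̄ - mu_0 = (6.2, 6) - (7, 6) = (-0.8, 0).

Step 2 — sample covariance matrix, S[i,j] = (1/(n-1)) · Σ_k (x_{k,i} - mean_i) · (x_{k,j} - mean_j), divisor n-1 = 4:
  S[U,U] = ((-0.2)·(-0.2) + (-2.2)·(-2.2) + (2.8)·(2.8) + (-2.2)·(-2.2) + (1.8)·(1.8)) / 4 = 20.8/4 = 5.2
  S[U,V] = ((-0.2)·(-2) + (-2.2)·(-5) + (2.8)·(2) + (-2.2)·(2) + (1.8)·(3)) / 4 = 18/4 = 4.5
  S[V,V] = ((-2)·(-2) + (-5)·(-5) + (2)·(2) + (2)·(2) + (3)·(3)) / 4 = 46/4 = 11.5
  S = [[5.2, 4.5],
 [4.5, 11.5]].

Step 3 — invert S. det(S) = 5.2·11.5 - (4.5)² = 39.55.
  S^{-1} = (1/det) · [[d, -b], [-b, a]] = [[0.2908, -0.1138],
 [-0.1138, 0.1315]].

Step 4 — quadratic form (x̄ - mu_0)^T · S^{-1} · (x̄ - mu_0):
  S^{-1} · (x̄ - mu_0) = (-0.2326, 0.091),
  (x̄ - mu_0)^T · [...] = (-0.8)·(-0.2326) + (0)·(0.091) = 0.1861.

Step 5 — scale by n: T² = 5 · 0.1861 = 0.9305.

T² ≈ 0.9305


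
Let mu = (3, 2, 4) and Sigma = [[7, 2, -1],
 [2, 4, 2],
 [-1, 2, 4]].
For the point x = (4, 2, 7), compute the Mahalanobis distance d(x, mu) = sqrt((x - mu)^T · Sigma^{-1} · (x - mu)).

Step 1 — centre the observation: (x - mu) = (1, 0, 3).

Step 2 — invert Sigma (cofactor / det for 3×3, or solve directly):
  Sigma^{-1} = [[0.2143, -0.1786, 0.1429],
 [-0.1786, 0.4821, -0.2857],
 [0.1429, -0.2857, 0.4286]].

Step 3 — form the quadratic (x - mu)^T · Sigma^{-1} · (x - mu):
  Sigma^{-1} · (x - mu) = (0.6429, -1.0357, 1.4286).
  (x - mu)^T · [Sigma^{-1} · (x - mu)] = (1)·(0.6429) + (0)·(-1.0357) + (3)·(1.4286) = 4.9286.

Step 4 — take square root: d = √(4.9286) ≈ 2.22.

d(x, mu) = √(4.9286) ≈ 2.22


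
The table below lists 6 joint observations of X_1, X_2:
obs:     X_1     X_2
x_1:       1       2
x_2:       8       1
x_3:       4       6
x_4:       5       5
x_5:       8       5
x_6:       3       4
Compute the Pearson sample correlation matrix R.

Step 1 — column means:
  mean(X_1) = (1 + 8 + 4 + 5 + 8 + 3) / 6 = 29/6 = 4.8333
  mean(X_2) = (2 + 1 + 6 + 5 + 5 + 4) / 6 = 23/6 = 3.8333

Step 2 — sample variances and covariances s[i,j] = (1/(n-1)) · Σ_k (x_{k,i} - mean_i) · (x_{k,j} - mean_j), with n-1 = 5:
  s[X_1,X_1] = ((-3.8333)·(-3.8333) + (3.1667)·(3.1667) + (-0.8333)·(-0.8333) + (0.1667)·(0.1667) + (3.1667)·(3.1667) + (-1.8333)·(-1.8333)) / 5 = 38.8333/5 = 7.7667
  s[X_1,X_2] = ((-3.8333)·(-1.8333) + (3.1667)·(-2.8333) + (-0.8333)·(2.1667) + (0.1667)·(1.1667) + (3.1667)·(1.1667) + (-1.8333)·(0.1667)) / 5 = -0.1667/5 = -0.0333
  s[X_2,X_2] = ((-1.8333)·(-1.8333) + (-2.8333)·(-2.8333) + (2.1667)·(2.1667) + (1.1667)·(1.1667) + (1.1667)·(1.1667) + (0.1667)·(0.1667)) / 5 = 18.8333/5 = 3.7667
  Sample standard deviations s_i = √(s[i,i]):
  s(X_1) = √(7.7667) = 2.7869
  s(X_2) = √(3.7667) = 1.9408

Step 3 — r_{ij} = s_{ij} / (s_i · s_j):
  r[X_1,X_1] = 1 (diagonal).
  r[X_1,X_2] = -0.0333 / (2.7869 · 1.9408) = -0.0333 / 5.4087 = -0.0062
  r[X_2,X_2] = 1 (diagonal).

R is symmetric with unit diagonal. Assembling:

R = [[1, -0.0062],
 [-0.0062, 1]]


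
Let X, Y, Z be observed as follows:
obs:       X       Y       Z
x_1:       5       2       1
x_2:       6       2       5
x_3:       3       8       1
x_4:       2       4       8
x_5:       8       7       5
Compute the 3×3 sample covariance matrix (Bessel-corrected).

Step 1 — column means:
  mean(X) = (5 + 6 + 3 + 2 + 8) / 5 = 24/5 = 4.8
  mean(Y) = (2 + 2 + 8 + 4 + 7) / 5 = 23/5 = 4.6
  mean(Z) = (1 + 5 + 1 + 8 + 5) / 5 = 20/5 = 4

Step 2 — sample covariance S[i,j] = (1/(n-1)) · Σ_k (x_{k,i} - mean_i) · (x_{k,j} - mean_j), with n-1 = 4.
  S[X,X] = ((0.2)·(0.2) + (1.2)·(1.2) + (-1.8)·(-1.8) + (-2.8)·(-2.8) + (3.2)·(3.2)) / 4 = 22.8/4 = 5.7
  S[X,Y] = ((0.2)·(-2.6) + (1.2)·(-2.6) + (-1.8)·(3.4) + (-2.8)·(-0.6) + (3.2)·(2.4)) / 4 = -0.4/4 = -0.1
  S[X,Z] = ((0.2)·(-3) + (1.2)·(1) + (-1.8)·(-3) + (-2.8)·(4) + (3.2)·(1)) / 4 = -2/4 = -0.5
  S[Y,Y] = ((-2.6)·(-2.6) + (-2.6)·(-2.6) + (3.4)·(3.4) + (-0.6)·(-0.6) + (2.4)·(2.4)) / 4 = 31.2/4 = 7.8
  S[Y,Z] = ((-2.6)·(-3) + (-2.6)·(1) + (3.4)·(-3) + (-0.6)·(4) + (2.4)·(1)) / 4 = -5/4 = -1.25
  S[Z,Z] = ((-3)·(-3) + (1)·(1) + (-3)·(-3) + (4)·(4) + (1)·(1)) / 4 = 36/4 = 9

S is symmetric (S[j,i] = S[i,j]). Assembling:

S = [[5.7, -0.1, -0.5],
 [-0.1, 7.8, -1.25],
 [-0.5, -1.25, 9]]


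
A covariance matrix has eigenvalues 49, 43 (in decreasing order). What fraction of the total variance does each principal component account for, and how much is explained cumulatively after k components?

Step 1 — total variance = trace(Sigma) = Σ λ_i = 49 + 43 = 92.

Step 2 — fraction explained by component i = λ_i / Σ λ:
  PC1: 49/92 = 0.5326
  PC2: 43/92 = 0.4674

Step 3 — cumulative fraction after k components = (λ_1 + ... + λ_k) / Σ λ:
  k = 1: 49/92 = 0.5326
  k = 2: (49 + 43)/92 = 92/92 = 1

Summary (fraction, with percent):

explained: PC1 0.5326 (53.26%), PC2 0.4674 (46.74%);  cumulative: 0.5326, 1


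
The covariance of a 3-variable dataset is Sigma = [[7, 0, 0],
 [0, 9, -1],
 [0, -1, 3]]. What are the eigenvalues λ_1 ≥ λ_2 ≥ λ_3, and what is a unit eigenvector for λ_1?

Step 1 — characteristic polynomial p(λ) = det(λI - Sigma) = λ³ - tr·λ² + c_1·λ - det, where tr = trace, c_1 = sum of the principal 2×2 minors, det = det(Sigma):
  tr = 7 + 9 + 3 = 19,
  c_1 = (7·9 - (0)²) + (7·3 - (0)²) + (9·3 - (-1)²) = 63 + 21 + 26 = 110,
  det = 7·(9·3 - (-1)²) - (0)·((0)·3 - (-1)·(0)) + (0)·((0)·(-1) - 9·(0)) = 7·(26) - (0)·(0) + (0)·(0) = 182.
  So p(λ) = λ³ - 19λ² + 110λ - 182.
Step 2 — look for an integer root (rational root theorem: any rational root is an integer divisor of 182). Testing λ = 7:
  p(7) = 343 - 931 + 770 - 182 = 0  ✓
  Dividing out (λ - 7): p(λ) = (λ - 7)(λ² - 12λ + 26).
Step 3 — remaining eigenvalues from the quadratic λ² - 12λ + 26 = 0:
  Δ = 12² - 4·26 = 144 - 104 = 40,  λ = (12 ± √40)/2 = (12 ± 6.3246)/2 ≈ 9.1623 or 2.8377.
  Sorted: λ_1 = 9.1623,  λ_2 = 7,  λ_3 = 2.8377  (check: sum = 19 = tr ✓).

Step 4 — unit eigenvector for λ_1 ≈ 9.1623: v spans the null space of (Sigma - λ_1 I), whose rows are
  r_1 = (-2.1623, 0, 0),  r_2 = (0, -0.1623, -1),  r_3 = (0, -1, -6.1623).
  v is orthogonal to every row, so take v ∝ r_1 × r_2 = ((0)·(-1) - (0)·(-0.1623), (0)·(0) - (-2.1623)·(-1), (-2.1623)·(-0.1623) - (0)·(0)) ≈ (0, -2.1623, 0.3509).
  Rescale (multiply by -1 so the first nonzero entry is positive): u = (0, 2.1623, -0.3509).
  ||u|| = √((0)² + (2.1623)² + (-0.3509)²) = √(4.7986) ≈ 2.1906,  v_1 = u/||u|| ≈ (0, 0.9871, -0.1602) (||v_1|| = 1).

λ_1 = 9.1623,  λ_2 = 7,  λ_3 = 2.8377;  v_1 ≈ (0, 0.9871, -0.1602)


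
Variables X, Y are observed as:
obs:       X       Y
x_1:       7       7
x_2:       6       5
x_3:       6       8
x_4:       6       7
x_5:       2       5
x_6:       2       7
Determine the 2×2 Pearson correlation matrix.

Step 1 — column means:
  mean(X) = (7 + 6 + 6 + 6 + 2 + 2) / 6 = 29/6 = 4.8333
  mean(Y) = (7 + 5 + 8 + 7 + 5 + 7) / 6 = 39/6 = 6.5

Step 2 — sample variances and covariances s[i,j] = (1/(n-1)) · Σ_k (x_{k,i} - mean_i) · (x_{k,j} - mean_j), with n-1 = 5:
  s[X,X] = ((2.1667)·(2.1667) + (1.1667)·(1.1667) + (1.1667)·(1.1667) + (1.1667)·(1.1667) + (-2.8333)·(-2.8333) + (-2.8333)·(-2.8333)) / 5 = 24.8333/5 = 4.9667
  s[X,Y] = ((2.1667)·(0.5) + (1.1667)·(-1.5) + (1.1667)·(1.5) + (1.1667)·(0.5) + (-2.8333)·(-1.5) + (-2.8333)·(0.5)) / 5 = 4.5/5 = 0.9
  s[Y,Y] = ((0.5)·(0.5) + (-1.5)·(-1.5) + (1.5)·(1.5) + (0.5)·(0.5) + (-1.5)·(-1.5) + (0.5)·(0.5)) / 5 = 7.5/5 = 1.5
  Sample standard deviations s_i = √(s[i,i]):
  s(X) = √(4.9667) = 2.2286
  s(Y) = √(1.5) = 1.2247

Step 3 — r_{ij} = s_{ij} / (s_i · s_j):
  r[X,X] = 1 (diagonal).
  r[X,Y] = 0.9 / (2.2286 · 1.2247) = 0.9 / 2.7295 = 0.3297
  r[Y,Y] = 1 (diagonal).

R is symmetric with unit diagonal. Assembling:

R = [[1, 0.3297],
 [0.3297, 1]]


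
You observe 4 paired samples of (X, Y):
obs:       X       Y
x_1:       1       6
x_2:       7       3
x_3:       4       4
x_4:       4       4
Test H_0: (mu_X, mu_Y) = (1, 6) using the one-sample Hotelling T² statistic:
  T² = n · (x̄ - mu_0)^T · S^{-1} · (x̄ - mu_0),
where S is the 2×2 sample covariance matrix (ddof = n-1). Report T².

Step 1 — sample mean vector:
  mean(X) = (1 + 7 + 4 + 4) / 4 = 16/4 = 4
  mean(Y) = (6 + 3 + 4 + 4) / 4 = 17/4 = 4.25
  x̄ = (4, 4.25),  deviation x̄ - mu_0 = (4, 4.25) - (1, 6) = (3, -1.75).

Step 2 — sample covariance matrix, S[i,j] = (1/(n-1)) · Σ_k (x_{k,i} - mean_i) · (x_{k,j} - mean_j), divisor n-1 = 3:
  S[X,X] = ((-3)·(-3) + (3)·(3) + (0)·(0) + (0)·(0)) / 3 = 18/3 = 6
  S[X,Y] = ((-3)·(1.75) + (3)·(-1.25) + (0)·(-0.25) + (0)·(-0.25)) / 3 = -9/3 = -3
  S[Y,Y] = ((1.75)·(1.75) + (-1.25)·(-1.25) + (-0.25)·(-0.25) + (-0.25)·(-0.25)) / 3 = 4.75/3 = 1.5833
  S = [[6, -3],
 [-3, 1.5833]].

Step 3 — invert S. det(S) = 6·1.5833 - (-3)² = 0.5.
  S^{-1} = (1/det) · [[d, -b], [-b, a]] = [[3.1667, 6],
 [6, 12]].

Step 4 — quadratic form (x̄ - mu_0)^T · S^{-1} · (x̄ - mu_0):
  S^{-1} · (x̄ - mu_0) = (-1, -3),
  (x̄ - mu_0)^T · [...] = (3)·(-1) + (-1.75)·(-3) = 2.25.

Step 5 — scale by n: T² = 4 · 2.25 = 9.

T² ≈ 9


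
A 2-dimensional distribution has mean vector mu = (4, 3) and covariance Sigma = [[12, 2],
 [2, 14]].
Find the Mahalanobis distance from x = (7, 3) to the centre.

Step 1 — centre the observation: (x - mu) = (3, 0).

Step 2 — invert Sigma. det(Sigma) = 12·14 - (2)² = 164.
  Sigma^{-1} = (1/det) · [[d, -b], [-b, a]] = [[0.0854, -0.0122],
 [-0.0122, 0.0732]].

Step 3 — form the quadratic (x - mu)^T · Sigma^{-1} · (x - mu):
  Sigma^{-1} · (x - mu) = (0.2561, -0.0366).
  (x - mu)^T · [Sigma^{-1} · (x - mu)] = (3)·(0.2561) + (0)·(-0.0366) = 0.7683.

Step 4 — take square root: d = √(0.7683) ≈ 0.8765.

d(x, mu) = √(0.7683) ≈ 0.8765


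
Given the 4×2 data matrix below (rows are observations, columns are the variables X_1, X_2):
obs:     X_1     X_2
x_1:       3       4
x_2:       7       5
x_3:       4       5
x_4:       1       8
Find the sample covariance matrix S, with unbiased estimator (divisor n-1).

Step 1 — column means:
  mean(X_1) = (3 + 7 + 4 + 1) / 4 = 15/4 = 3.75
  mean(X_2) = (4 + 5 + 5 + 8) / 4 = 22/4 = 5.5

Step 2 — sample covariance S[i,j] = (1/(n-1)) · Σ_k (x_{k,i} - mean_i) · (x_{k,j} - mean_j), with n-1 = 3.
  S[X_1,X_1] = ((-0.75)·(-0.75) + (3.25)·(3.25) + (0.25)·(0.25) + (-2.75)·(-2.75)) / 3 = 18.75/3 = 6.25
  S[X_1,X_2] = ((-0.75)·(-1.5) + (3.25)·(-0.5) + (0.25)·(-0.5) + (-2.75)·(2.5)) / 3 = -7.5/3 = -2.5
  S[X_2,X_2] = ((-1.5)·(-1.5) + (-0.5)·(-0.5) + (-0.5)·(-0.5) + (2.5)·(2.5)) / 3 = 9/3 = 3

S is symmetric (S[j,i] = S[i,j]). Assembling:

S = [[6.25, -2.5],
 [-2.5, 3]]


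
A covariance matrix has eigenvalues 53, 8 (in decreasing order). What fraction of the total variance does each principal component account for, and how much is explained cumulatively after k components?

Step 1 — total variance = trace(Sigma) = Σ λ_i = 53 + 8 = 61.

Step 2 — fraction explained by component i = λ_i / Σ λ:
  PC1: 53/61 = 0.8689
  PC2: 8/61 = 0.1311

Step 3 — cumulative fraction after k components = (λ_1 + ... + λ_k) / Σ λ:
  k = 1: 53/61 = 0.8689
  k = 2: (53 + 8)/61 = 61/61 = 1

Summary (fraction, with percent):

explained: PC1 0.8689 (86.89%), PC2 0.1311 (13.11%);  cumulative: 0.8689, 1


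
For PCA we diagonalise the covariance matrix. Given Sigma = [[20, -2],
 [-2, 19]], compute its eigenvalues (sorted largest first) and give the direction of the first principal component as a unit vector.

Step 1 — characteristic polynomial of 2×2 Sigma:
  det(Sigma - λI) = λ² - trace · λ + det = 0.
  trace = 20 + 19 = 39, det = 20·19 - (-2)² = 376.
Step 2 — discriminant:
  Δ = trace² - 4·det = 1521 - 1504 = 17.
Step 3 — eigenvalues:
  λ = (trace ± √Δ)/2 = (39 ± 4.1231)/2,
  λ_1 = 21.5616,  λ_2 = 17.4384.

Step 4 — unit eigenvector for λ_1: solve (Sigma - λ_1 I)v = 0. First row:
  (20 - 21.5616)·v_x + (-2)·v_y = 0, i.e. (-1.5616)·v_x + (-2)·v_y = 0,
  so v ∝ (b, λ_1 - a) = (-2, 1.5616); multiply by -1 so the first entry is positive: u = (2, -1.5616).
  ||u|| = √((2)² + (-1.5616)²) = √(6.4384) ≈ 2.5374,
  v_1 = u/||u|| ≈ (0.7882, -0.6154) (||v_1|| = 1).

λ_1 = 21.5616,  λ_2 = 17.4384;  v_1 ≈ (0.7882, -0.6154)


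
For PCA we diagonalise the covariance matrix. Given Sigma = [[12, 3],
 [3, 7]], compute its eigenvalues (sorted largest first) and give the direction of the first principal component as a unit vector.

Step 1 — characteristic polynomial of 2×2 Sigma:
  det(Sigma - λI) = λ² - trace · λ + det = 0.
  trace = 12 + 7 = 19, det = 12·7 - (3)² = 75.
Step 2 — discriminant:
  Δ = trace² - 4·det = 361 - 300 = 61.
Step 3 — eigenvalues:
  λ = (trace ± √Δ)/2 = (19 ± 7.8102)/2,
  λ_1 = 13.4051,  λ_2 = 5.5949.

Step 4 — unit eigenvector for λ_1: solve (Sigma - λ_1 I)v = 0. First row:
  (12 - 13.4051)·v_x + (3)·v_y = 0, i.e. (-1.4051)·v_x + (3)·v_y = 0,
  so v ∝ (b, λ_1 - a) = (3, 1.4051) = u.
  ||u|| = √((3)² + (1.4051)²) = √(10.9744) ≈ 3.3128,
  v_1 = u/||u|| ≈ (0.9056, 0.4242) (||v_1|| = 1).

λ_1 = 13.4051,  λ_2 = 5.5949;  v_1 ≈ (0.9056, 0.4242)


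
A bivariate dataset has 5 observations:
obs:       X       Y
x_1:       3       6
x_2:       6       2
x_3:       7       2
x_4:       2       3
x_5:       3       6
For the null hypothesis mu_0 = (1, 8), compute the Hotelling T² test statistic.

Step 1 — sample mean vector:
  mean(X) = (3 + 6 + 7 + 2 + 3) / 5 = 21/5 = 4.2
  mean(Y) = (6 + 2 + 2 + 3 + 6) / 5 = 19/5 = 3.8
  x̄ = (4.2, 3.8),  deviation x̄ - mu_0 = (4.2, 3.8) - (1, 8) = (3.2, -4.2).

Step 2 — sample covariance matrix, S[i,j] = (1/(n-1)) · Σ_k (x_{k,i} - mean_i) · (x_{k,j} - mean_j), divisor n-1 = 4:
  S[X,X] = ((-1.2)·(-1.2) + (1.8)·(1.8) + (2.8)·(2.8) + (-2.2)·(-2.2) + (-1.2)·(-1.2)) / 4 = 18.8/4 = 4.7
  S[X,Y] = ((-1.2)·(2.2) + (1.8)·(-1.8) + (2.8)·(-1.8) + (-2.2)·(-0.8) + (-1.2)·(2.2)) / 4 = -11.8/4 = -2.95
  S[Y,Y] = ((2.2)·(2.2) + (-1.8)·(-1.8) + (-1.8)·(-1.8) + (-0.8)·(-0.8) + (2.2)·(2.2)) / 4 = 16.8/4 = 4.2
  S = [[4.7, -2.95],
 [-2.95, 4.2]].

Step 3 — invert S. det(S) = 4.7·4.2 - (-2.95)² = 11.0375.
  S^{-1} = (1/det) · [[d, -b], [-b, a]] = [[0.3805, 0.2673],
 [0.2673, 0.4258]].

Step 4 — quadratic form (x̄ - mu_0)^T · S^{-1} · (x̄ - mu_0):
  S^{-1} · (x̄ - mu_0) = (0.0951, -0.9332),
  (x̄ - mu_0)^T · [...] = (3.2)·(0.0951) + (-4.2)·(-0.9332) = 4.2238.

Step 5 — scale by n: T² = 5 · 4.2238 = 21.1189.

T² ≈ 21.1189


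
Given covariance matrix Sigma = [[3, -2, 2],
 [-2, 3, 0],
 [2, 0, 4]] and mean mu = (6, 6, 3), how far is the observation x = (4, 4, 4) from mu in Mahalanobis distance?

Step 1 — centre the observation: (x - mu) = (-2, -2, 1).

Step 2 — invert Sigma (cofactor / det for 3×3, or solve directly):
  Sigma^{-1} = [[1.5, 1, -0.75],
 [1, 1, -0.5],
 [-0.75, -0.5, 0.625]].

Step 3 — form the quadratic (x - mu)^T · Sigma^{-1} · (x - mu):
  Sigma^{-1} · (x - mu) = (-5.75, -4.5, 3.125).
  (x - mu)^T · [Sigma^{-1} · (x - mu)] = (-2)·(-5.75) + (-2)·(-4.5) + (1)·(3.125) = 23.625.

Step 4 — take square root: d = √(23.625) ≈ 4.8606.

d(x, mu) = √(23.625) ≈ 4.8606


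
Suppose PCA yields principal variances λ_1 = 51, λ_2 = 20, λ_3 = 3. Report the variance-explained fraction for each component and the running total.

Step 1 — total variance = trace(Sigma) = Σ λ_i = 51 + 20 + 3 = 74.

Step 2 — fraction explained by component i = λ_i / Σ λ:
  PC1: 51/74 = 0.6892
  PC2: 20/74 = 0.2703
  PC3: 3/74 = 0.0405

Step 3 — cumulative fraction after k components = (λ_1 + ... + λ_k) / Σ λ:
  k = 1: 51/74 = 0.6892
  k = 2: (51 + 20)/74 = 71/74 = 0.9595
  k = 3: (51 + 20 + 3)/74 = 74/74 = 1

Summary (fraction, with percent):

explained: PC1 0.6892 (68.92%), PC2 0.2703 (27.03%), PC3 0.0405 (4.05%);  cumulative: 0.6892, 0.9595, 1


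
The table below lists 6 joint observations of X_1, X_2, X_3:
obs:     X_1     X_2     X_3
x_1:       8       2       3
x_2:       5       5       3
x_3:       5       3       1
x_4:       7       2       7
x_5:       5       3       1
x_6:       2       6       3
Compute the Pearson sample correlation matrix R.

Step 1 — column means:
  mean(X_1) = (8 + 5 + 5 + 7 + 5 + 2) / 6 = 32/6 = 5.3333
  mean(X_2) = (2 + 5 + 3 + 2 + 3 + 6) / 6 = 21/6 = 3.5
  mean(X_3) = (3 + 3 + 1 + 7 + 1 + 3) / 6 = 18/6 = 3

Step 2 — sample variances and covariances s[i,j] = (1/(n-1)) · Σ_k (x_{k,i} - mean_i) · (x_{k,j} - mean_j), with n-1 = 5:
  s[X_1,X_1] = ((2.6667)·(2.6667) + (-0.3333)·(-0.3333) + (-0.3333)·(-0.3333) + (1.6667)·(1.6667) + (-0.3333)·(-0.3333) + (-3.3333)·(-3.3333)) / 5 = 21.3333/5 = 4.2667
  s[X_1,X_2] = ((2.6667)·(-1.5) + (-0.3333)·(1.5) + (-0.3333)·(-0.5) + (1.6667)·(-1.5) + (-0.3333)·(-0.5) + (-3.3333)·(2.5)) / 5 = -15/5 = -3
  s[X_1,X_3] = ((2.6667)·(0) + (-0.3333)·(0) + (-0.3333)·(-2) + (1.6667)·(4) + (-0.3333)·(-2) + (-3.3333)·(0)) / 5 = 8/5 = 1.6
  s[X_2,X_2] = ((-1.5)·(-1.5) + (1.5)·(1.5) + (-0.5)·(-0.5) + (-1.5)·(-1.5) + (-0.5)·(-0.5) + (2.5)·(2.5)) / 5 = 13.5/5 = 2.7
  s[X_2,X_3] = ((-1.5)·(0) + (1.5)·(0) + (-0.5)·(-2) + (-1.5)·(4) + (-0.5)·(-2) + (2.5)·(0)) / 5 = -4/5 = -0.8
  s[X_3,X_3] = ((0)·(0) + (0)·(0) + (-2)·(-2) + (4)·(4) + (-2)·(-2) + (0)·(0)) / 5 = 24/5 = 4.8
  Sample standard deviations s_i = √(s[i,i]):
  s(X_1) = √(4.2667) = 2.0656
  s(X_2) = √(2.7) = 1.6432
  s(X_3) = √(4.8) = 2.1909

Step 3 — r_{ij} = s_{ij} / (s_i · s_j):
  r[X_1,X_1] = 1 (diagonal).
  r[X_1,X_2] = -3 / (2.0656 · 1.6432) = -3 / 3.3941 = -0.8839
  r[X_1,X_3] = 1.6 / (2.0656 · 2.1909) = 1.6 / 4.5255 = 0.3536
  r[X_2,X_2] = 1 (diagonal).
  r[X_2,X_3] = -0.8 / (1.6432 · 2.1909) = -0.8 / 3.6 = -0.2222
  r[X_3,X_3] = 1 (diagonal).

R is symmetric with unit diagonal. Assembling:

R = [[1, -0.8839, 0.3536],
 [-0.8839, 1, -0.2222],
 [0.3536, -0.2222, 1]]


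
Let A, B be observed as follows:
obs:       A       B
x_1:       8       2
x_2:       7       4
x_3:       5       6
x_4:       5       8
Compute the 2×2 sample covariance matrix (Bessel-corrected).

Step 1 — column means:
  mean(A) = (8 + 7 + 5 + 5) / 4 = 25/4 = 6.25
  mean(B) = (2 + 4 + 6 + 8) / 4 = 20/4 = 5

Step 2 — sample covariance S[i,j] = (1/(n-1)) · Σ_k (x_{k,i} - mean_i) · (x_{k,j} - mean_j), with n-1 = 3.
  S[A,A] = ((1.75)·(1.75) + (0.75)·(0.75) + (-1.25)·(-1.25) + (-1.25)·(-1.25)) / 3 = 6.75/3 = 2.25
  S[A,B] = ((1.75)·(-3) + (0.75)·(-1) + (-1.25)·(1) + (-1.25)·(3)) / 3 = -11/3 = -3.6667
  S[B,B] = ((-3)·(-3) + (-1)·(-1) + (1)·(1) + (3)·(3)) / 3 = 20/3 = 6.6667

S is symmetric (S[j,i] = S[i,j]). Assembling:

S = [[2.25, -3.6667],
 [-3.6667, 6.6667]]
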